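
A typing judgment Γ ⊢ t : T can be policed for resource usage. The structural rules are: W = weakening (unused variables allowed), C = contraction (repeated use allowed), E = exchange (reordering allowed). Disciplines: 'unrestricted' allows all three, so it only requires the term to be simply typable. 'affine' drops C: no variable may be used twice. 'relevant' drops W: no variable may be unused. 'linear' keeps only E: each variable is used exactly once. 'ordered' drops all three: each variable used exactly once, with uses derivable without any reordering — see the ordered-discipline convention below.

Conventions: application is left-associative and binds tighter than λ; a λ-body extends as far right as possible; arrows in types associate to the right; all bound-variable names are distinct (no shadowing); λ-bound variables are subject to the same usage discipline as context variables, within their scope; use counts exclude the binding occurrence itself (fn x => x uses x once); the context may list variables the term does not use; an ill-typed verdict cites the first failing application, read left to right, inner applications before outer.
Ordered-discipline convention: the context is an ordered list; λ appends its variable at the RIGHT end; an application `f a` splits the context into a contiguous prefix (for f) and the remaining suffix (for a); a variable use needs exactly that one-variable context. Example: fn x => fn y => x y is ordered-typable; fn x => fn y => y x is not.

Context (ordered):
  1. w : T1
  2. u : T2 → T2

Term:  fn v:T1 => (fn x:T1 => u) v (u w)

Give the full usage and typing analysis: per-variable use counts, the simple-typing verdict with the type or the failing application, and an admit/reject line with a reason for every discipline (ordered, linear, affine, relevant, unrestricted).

counts: w ×1, u ×2, v (λ-bound) ×1, x (λ-bound) ×0
use order (left to right): u, v, u, w
typing: ill-typed: an application expects T2 but receives T1
ordered ✗ (the type mismatch rejects it)
linear ✗ (not simply typable)
affine ✗ (fails simple typing)
relevant ✗ (a type mismatch blocks all five)
unrestricted ✗ (the type mismatch rejects it)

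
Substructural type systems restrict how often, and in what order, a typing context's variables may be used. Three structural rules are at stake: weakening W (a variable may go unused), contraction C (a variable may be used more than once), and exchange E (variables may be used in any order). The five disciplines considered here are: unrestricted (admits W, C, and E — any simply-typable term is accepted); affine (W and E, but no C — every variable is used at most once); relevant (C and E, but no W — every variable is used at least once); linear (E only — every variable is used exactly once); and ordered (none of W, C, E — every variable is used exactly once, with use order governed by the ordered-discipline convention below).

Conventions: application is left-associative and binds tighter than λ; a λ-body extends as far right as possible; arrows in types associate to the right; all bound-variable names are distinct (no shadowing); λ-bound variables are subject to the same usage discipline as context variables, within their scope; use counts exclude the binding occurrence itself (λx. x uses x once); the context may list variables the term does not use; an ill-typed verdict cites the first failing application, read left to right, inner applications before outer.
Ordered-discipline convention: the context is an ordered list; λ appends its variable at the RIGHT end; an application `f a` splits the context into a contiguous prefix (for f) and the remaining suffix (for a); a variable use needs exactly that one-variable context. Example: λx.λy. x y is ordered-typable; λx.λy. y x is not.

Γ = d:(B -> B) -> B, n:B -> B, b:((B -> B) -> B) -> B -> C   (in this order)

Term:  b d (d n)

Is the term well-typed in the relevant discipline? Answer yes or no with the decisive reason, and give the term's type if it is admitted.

yes — at least one use each (d, n, b); term : C
counts: d=2, n=1, b=1
order of uses: b, d, d, n
typing: the term checks, with type C
all disciplines: ordered ✗, linear ✗, affine ✗, relevant ✓, unrestricted ✓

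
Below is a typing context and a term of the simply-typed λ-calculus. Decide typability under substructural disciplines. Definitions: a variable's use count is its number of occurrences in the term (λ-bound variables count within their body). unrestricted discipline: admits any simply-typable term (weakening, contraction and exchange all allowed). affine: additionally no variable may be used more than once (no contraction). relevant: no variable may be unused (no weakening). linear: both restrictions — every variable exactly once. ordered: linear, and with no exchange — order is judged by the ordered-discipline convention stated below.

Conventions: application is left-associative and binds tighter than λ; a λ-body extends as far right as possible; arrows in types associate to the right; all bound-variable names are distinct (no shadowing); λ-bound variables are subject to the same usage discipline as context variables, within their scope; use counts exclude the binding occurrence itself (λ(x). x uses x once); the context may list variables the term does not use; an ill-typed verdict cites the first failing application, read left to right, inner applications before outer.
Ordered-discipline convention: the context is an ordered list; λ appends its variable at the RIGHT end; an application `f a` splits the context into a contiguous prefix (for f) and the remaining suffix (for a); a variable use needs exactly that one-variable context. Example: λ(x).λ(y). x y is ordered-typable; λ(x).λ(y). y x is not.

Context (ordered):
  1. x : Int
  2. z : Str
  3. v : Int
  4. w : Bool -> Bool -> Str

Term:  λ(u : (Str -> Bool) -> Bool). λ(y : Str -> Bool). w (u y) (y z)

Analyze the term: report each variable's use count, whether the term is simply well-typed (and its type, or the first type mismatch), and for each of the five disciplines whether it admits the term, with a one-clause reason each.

usage: x: 0; z: 1; v: 0; w: 1; u [bound]: 1; y [bound]: 2
order of uses: w, u, y, y, z
typing: the term checks, with type ((Str -> Bool) -> Bool) -> (Str -> Bool) -> Str
ordered: ✗, needs contraction — y ×2; x, v never used (weakening)
linear: ✗, needs contraction — y ×2; x, v never used (weakening)
affine: ✗, needs contraction — y ×2
relevant: ✗, x, v never used (weakening)
unrestricted: ✓, type-checks (((Str -> Bool) -> Bool) -> (Str -> Bool) -> Str) and nothing is barred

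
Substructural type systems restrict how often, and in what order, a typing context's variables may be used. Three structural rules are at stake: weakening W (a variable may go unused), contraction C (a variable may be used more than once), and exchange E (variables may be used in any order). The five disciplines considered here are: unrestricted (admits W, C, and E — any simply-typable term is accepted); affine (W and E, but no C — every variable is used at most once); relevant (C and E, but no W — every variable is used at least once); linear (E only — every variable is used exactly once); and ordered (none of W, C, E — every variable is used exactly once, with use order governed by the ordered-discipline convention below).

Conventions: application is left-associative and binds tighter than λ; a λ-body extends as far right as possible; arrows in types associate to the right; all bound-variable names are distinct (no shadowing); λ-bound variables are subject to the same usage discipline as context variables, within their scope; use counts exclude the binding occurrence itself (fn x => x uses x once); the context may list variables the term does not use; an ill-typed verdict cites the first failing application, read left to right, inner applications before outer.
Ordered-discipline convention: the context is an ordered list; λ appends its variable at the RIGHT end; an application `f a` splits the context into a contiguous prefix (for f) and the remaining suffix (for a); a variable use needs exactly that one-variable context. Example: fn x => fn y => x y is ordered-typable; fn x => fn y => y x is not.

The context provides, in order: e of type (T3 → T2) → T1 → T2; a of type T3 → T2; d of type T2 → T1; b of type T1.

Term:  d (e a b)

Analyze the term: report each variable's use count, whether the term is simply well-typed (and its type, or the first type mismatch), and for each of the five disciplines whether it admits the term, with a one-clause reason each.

use counts: e: 1×, a: 1×, d: 1×, b: 1×
order of uses: d, e, a, b
typing: the term checks, with type T1
ordered ✗ (needs exchange: uses follow d, e, a, b)
linear ✓ (e, a, d, b: one use apiece)
affine ✓ (none of e, a, d, b used more than once)
relevant ✓ (none of e, a, d, b goes unused)
unrestricted ✓ (typability at T1 is all that's needed)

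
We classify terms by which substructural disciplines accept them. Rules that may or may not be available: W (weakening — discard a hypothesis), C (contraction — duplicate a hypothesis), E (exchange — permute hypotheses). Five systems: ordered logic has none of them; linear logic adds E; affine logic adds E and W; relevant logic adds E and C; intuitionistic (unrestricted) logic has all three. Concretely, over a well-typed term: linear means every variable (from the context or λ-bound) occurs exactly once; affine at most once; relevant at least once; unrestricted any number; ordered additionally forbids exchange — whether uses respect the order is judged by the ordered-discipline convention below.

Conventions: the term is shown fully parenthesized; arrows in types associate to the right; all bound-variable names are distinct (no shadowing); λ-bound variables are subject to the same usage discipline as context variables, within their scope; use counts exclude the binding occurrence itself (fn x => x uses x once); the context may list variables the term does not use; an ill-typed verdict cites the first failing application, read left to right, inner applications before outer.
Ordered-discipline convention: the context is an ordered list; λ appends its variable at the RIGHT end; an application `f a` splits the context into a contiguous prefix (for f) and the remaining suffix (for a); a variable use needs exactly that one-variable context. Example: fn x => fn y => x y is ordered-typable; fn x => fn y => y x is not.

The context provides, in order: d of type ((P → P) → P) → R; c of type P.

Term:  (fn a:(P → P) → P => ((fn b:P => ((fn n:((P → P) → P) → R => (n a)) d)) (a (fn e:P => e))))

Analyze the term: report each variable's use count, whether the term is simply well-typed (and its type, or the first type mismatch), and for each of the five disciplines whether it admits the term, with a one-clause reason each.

variable uses: d=1; c=0; a (bound)=2; b (bound)=0; n (bound)=1; e (bound)=1
left-to-right use order: n, a, d, a, e
typing: well-typed at ((P → P) → P) → R
ordered: ✗ — repeated use of a ×2; c, b never used (weakening)
linear: ✗ — repeated use of a ×2; c, b never used (weakening)
affine: ✗ — repeated use of a ×2
relevant: ✗ — c, b never used (weakening)
unrestricted: ✓ — well-typed at ((P → P) → P) → R; no restrictions here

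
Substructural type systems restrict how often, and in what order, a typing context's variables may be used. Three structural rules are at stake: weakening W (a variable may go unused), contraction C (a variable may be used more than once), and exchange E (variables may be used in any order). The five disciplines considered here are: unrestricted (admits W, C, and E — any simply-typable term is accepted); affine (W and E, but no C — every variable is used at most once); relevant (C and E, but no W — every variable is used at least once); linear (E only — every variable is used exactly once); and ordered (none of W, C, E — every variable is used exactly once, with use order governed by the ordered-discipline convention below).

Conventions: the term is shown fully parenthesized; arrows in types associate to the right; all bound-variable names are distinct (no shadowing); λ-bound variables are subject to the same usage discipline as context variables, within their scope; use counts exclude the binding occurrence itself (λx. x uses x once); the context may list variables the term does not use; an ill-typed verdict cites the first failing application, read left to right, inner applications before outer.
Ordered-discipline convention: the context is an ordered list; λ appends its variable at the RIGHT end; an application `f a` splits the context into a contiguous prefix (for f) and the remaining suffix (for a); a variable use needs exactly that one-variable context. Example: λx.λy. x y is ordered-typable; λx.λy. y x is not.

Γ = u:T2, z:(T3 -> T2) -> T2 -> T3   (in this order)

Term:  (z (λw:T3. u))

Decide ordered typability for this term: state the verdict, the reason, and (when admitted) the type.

no — needs weakening: w unused
use counts: u ×1; z ×1; w [bound] ×0
uses in reading order: z, u
typing: ✓ — T2 -> T3
summary: ordered ✗, linear ✗, affine ✓, relevant ✗, unrestricted ✓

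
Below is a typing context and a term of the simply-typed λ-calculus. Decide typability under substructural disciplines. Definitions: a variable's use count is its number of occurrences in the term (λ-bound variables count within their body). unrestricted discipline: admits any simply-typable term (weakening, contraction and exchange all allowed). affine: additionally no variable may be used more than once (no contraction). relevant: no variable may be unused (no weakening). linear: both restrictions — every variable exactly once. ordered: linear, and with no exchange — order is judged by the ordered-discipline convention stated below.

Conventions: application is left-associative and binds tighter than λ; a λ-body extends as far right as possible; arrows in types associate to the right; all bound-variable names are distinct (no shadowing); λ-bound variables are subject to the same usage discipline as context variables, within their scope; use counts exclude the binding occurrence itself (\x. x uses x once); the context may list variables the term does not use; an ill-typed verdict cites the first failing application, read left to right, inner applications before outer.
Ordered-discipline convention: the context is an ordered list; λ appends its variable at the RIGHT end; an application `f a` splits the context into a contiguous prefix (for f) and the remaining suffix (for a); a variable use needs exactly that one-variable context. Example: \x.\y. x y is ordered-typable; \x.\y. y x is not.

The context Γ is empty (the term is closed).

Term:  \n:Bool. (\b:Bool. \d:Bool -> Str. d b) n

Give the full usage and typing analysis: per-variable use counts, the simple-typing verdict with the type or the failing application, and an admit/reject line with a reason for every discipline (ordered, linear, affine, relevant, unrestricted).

counts: n [bound] ×1, b [bound] ×1, d [bound] ×1
use order (left to right): d, b, n
typing: the term checks, with type Bool -> (Bool -> Str) -> Str
ordered: ✗ — no ordered split (uses run d, b, n)
linear: ✓ — n, b, d: one use apiece
affine: ✓ — at most one use each (n, b, d)
relevant: ✓ — at least one use each (n, b, d)
unrestricted: ✓ — typability at Bool -> (Bool -> Str) -> Str is all that's needed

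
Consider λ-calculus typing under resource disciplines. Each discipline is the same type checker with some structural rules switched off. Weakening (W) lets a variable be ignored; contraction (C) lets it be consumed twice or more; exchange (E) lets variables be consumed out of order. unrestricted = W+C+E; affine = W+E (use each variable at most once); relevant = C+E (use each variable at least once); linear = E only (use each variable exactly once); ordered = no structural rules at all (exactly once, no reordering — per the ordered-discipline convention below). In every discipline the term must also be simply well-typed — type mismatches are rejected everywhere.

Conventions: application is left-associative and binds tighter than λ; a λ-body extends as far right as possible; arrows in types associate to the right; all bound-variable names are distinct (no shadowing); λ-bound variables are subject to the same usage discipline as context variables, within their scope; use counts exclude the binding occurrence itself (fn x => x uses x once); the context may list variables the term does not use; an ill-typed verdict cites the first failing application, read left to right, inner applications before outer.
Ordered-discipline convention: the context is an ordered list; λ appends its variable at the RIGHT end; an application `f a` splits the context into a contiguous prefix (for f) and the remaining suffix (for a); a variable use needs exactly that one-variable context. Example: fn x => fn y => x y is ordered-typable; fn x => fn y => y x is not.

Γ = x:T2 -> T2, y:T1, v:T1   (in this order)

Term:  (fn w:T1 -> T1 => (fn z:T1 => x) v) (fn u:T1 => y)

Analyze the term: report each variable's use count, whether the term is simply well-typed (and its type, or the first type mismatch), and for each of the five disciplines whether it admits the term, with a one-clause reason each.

variable uses: x=1, y=1, v=1, w (bound)=0, z (bound)=0, u (bound)=0
uses in reading order: x, v, y
typing: well-typed at T2 -> T2
ordered ✗ (w, z, u left unused)
linear ✗ (w, z, u left unused)
affine ✓ (none of x, y, v, w, z, u used more than once)
relevant ✗ (w, z, u left unused)
unrestricted ✓ (typability at T2 -> T2 is all that's needed)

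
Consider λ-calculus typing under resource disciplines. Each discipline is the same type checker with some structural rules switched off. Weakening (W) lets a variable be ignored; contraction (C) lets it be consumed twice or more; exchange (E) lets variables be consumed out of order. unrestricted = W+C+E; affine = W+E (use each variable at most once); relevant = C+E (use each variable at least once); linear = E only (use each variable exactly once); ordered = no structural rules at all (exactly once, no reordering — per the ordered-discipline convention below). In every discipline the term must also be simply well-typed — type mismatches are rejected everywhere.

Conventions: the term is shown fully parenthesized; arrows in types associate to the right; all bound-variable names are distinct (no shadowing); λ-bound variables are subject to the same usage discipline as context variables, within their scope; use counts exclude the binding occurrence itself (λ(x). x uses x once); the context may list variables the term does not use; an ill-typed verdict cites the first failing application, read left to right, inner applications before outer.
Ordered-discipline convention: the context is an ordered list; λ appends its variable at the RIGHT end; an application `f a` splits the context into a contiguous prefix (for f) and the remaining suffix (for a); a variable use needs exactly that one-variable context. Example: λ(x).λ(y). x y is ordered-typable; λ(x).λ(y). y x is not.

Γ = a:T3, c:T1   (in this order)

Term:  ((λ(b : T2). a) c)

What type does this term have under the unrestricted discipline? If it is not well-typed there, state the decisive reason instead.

not well-typed under unrestricted — a type mismatch blocks all five
usage: a: 1; c: 1; b (bound): 0
uses in reading order: a, c
typing: ill-typed: an application expects T2 but receives T1
all disciplines: ordered ✗ · linear ✗ · affine ✗ · relevant ✗ · unrestricted ✗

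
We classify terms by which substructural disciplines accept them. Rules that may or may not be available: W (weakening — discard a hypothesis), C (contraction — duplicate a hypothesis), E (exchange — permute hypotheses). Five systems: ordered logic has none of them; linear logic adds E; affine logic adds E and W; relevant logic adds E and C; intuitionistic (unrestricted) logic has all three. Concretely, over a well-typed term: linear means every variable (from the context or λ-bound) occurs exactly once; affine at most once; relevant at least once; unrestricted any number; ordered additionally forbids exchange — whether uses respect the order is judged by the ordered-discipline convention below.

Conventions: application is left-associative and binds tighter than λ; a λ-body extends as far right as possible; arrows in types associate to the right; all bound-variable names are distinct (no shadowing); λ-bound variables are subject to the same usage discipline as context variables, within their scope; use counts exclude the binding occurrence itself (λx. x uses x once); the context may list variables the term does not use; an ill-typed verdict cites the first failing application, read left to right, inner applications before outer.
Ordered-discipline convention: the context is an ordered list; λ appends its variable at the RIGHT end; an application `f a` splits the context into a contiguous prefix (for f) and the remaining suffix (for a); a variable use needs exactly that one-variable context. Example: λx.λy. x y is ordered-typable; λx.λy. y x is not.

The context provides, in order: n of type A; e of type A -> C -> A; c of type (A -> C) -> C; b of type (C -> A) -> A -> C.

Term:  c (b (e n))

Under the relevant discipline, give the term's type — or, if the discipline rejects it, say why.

term : C
counts: n: 1×, e: 1×, c: 1×, b: 1×
order of uses: c, b, e, n
typing: well-typed at C
all disciplines: ordered ✗, linear ✓, affine ✓, relevant ✓, unrestricted ✓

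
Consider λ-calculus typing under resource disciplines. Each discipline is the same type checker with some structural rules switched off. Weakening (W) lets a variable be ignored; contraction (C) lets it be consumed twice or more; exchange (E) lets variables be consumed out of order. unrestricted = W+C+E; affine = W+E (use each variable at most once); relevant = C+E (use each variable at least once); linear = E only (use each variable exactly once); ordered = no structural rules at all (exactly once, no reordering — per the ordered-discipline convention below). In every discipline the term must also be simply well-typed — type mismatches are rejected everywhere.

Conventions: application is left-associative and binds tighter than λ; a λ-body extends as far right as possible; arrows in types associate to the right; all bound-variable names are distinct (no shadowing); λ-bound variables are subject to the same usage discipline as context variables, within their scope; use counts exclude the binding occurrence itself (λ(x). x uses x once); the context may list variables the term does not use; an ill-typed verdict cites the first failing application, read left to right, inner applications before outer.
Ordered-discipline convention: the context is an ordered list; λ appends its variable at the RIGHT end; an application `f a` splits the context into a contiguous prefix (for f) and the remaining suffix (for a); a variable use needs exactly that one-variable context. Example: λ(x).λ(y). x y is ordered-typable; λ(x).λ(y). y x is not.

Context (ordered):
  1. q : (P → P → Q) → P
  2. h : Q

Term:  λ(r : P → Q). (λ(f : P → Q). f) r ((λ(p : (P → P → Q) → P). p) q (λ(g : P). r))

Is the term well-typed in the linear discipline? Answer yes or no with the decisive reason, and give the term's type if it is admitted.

no — needs contraction — r ×2; needs weakening: h, g unused
variable uses: q=1; h=0; r (λ-bound)=2; f (λ-bound)=1; p (λ-bound)=1; g (λ-bound)=0
use order (left to right): f, r, p, q, r
typing: well-typed at (P → Q) → Q
all disciplines: ordered ✗; linear ✗; affine ✗; relevant ✗; unrestricted ✓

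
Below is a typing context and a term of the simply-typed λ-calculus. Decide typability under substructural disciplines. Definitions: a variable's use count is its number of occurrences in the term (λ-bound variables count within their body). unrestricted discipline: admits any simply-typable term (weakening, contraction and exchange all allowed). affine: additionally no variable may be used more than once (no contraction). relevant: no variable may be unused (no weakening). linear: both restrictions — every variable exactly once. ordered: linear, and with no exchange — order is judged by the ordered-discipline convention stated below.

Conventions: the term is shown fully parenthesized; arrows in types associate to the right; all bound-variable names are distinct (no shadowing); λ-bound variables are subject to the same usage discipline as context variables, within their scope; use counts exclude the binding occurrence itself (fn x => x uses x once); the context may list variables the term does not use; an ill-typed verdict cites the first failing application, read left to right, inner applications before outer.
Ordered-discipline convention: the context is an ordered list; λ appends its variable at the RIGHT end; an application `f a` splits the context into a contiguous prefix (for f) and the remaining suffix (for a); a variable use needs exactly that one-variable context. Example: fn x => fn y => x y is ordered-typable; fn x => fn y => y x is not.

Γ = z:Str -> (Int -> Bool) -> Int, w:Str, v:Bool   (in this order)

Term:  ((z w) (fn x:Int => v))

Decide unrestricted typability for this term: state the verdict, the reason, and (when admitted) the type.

yes — type-checks (Int) and nothing is barred; term : Int
use counts: z: 1×; w: 1×; v: 1×; x (bound): 0×
left-to-right use order: z, w, v
typing: the term checks, with type Int
across the five disciplines: ordered ✗ | linear ✗ | affine ✓ | relevant ✗ | unrestricted ✓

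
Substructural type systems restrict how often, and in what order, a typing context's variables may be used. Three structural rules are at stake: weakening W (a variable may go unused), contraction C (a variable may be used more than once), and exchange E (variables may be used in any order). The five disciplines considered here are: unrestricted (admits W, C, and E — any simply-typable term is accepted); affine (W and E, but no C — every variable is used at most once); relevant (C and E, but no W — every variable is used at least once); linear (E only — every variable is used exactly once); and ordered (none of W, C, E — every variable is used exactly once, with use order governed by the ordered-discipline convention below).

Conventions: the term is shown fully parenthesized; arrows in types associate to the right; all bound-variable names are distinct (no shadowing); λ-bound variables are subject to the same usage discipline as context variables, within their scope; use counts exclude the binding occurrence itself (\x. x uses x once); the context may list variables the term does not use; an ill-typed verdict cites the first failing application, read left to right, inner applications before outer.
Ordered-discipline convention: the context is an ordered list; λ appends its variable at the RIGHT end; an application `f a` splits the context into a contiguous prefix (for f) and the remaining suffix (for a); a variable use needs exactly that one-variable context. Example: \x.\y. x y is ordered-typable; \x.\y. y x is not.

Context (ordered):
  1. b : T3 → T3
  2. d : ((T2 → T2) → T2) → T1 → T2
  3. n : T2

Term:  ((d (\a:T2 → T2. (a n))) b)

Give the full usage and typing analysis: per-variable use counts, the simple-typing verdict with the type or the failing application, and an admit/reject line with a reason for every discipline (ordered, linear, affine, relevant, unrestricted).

variable uses: b ×1; d ×1; n ×1; a (bound) ×1
use order (left to right): d, a, n, b
typing: ill-typed: an argument T3 → T3 mismatches the expected T1
ordered ✗ (a type mismatch blocks all five)
linear ✗ (the type mismatch rejects it)
affine ✗ (not simply typable)
relevant ✗ (fails simple typing)
unrestricted ✗ (a type mismatch blocks all five)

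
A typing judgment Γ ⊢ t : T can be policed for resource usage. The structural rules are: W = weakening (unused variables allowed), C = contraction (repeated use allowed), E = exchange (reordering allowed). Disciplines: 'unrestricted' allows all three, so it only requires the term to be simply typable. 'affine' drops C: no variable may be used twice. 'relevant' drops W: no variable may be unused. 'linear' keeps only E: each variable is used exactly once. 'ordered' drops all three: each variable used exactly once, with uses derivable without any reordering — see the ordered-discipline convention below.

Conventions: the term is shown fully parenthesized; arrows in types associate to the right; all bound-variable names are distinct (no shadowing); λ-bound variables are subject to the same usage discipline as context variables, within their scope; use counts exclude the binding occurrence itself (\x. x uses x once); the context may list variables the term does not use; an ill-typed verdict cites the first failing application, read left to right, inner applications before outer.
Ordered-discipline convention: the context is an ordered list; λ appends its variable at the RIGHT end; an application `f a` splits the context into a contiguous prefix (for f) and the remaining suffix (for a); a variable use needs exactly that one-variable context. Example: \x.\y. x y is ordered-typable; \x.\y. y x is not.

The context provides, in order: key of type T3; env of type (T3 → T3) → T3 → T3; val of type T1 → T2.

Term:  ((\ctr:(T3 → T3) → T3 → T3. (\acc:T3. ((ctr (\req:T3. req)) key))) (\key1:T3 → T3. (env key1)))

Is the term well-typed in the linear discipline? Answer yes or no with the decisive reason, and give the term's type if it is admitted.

no — val, acc never used (weakening)
variable uses: key ×1, env ×1, val ×0, ctr [bound] ×1, acc [bound] ×0, req [bound] ×1, key1 [bound] ×1
order of uses: ctr, req, key, env, key1
typing: well-typed at T3 → T3
per-discipline verdicts: ordered ✗; linear ✗; affine ✓; relevant ✗; unrestricted ✓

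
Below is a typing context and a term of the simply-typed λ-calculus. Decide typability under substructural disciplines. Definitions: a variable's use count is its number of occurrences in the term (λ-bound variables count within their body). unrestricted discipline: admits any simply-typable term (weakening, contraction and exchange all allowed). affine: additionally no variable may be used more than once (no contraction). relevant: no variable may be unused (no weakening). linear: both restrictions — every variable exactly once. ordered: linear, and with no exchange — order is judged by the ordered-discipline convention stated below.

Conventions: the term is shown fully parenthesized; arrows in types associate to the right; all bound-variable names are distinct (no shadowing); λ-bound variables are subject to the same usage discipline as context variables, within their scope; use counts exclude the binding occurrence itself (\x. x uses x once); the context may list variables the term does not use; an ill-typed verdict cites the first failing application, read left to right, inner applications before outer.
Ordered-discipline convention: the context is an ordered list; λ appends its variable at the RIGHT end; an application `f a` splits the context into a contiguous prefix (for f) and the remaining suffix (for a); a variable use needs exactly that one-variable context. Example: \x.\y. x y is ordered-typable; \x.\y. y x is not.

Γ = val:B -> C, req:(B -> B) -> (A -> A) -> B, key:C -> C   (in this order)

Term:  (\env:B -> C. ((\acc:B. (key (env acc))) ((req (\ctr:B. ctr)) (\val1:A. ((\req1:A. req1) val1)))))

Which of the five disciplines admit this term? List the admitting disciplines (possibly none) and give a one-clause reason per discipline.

admitting disciplines: affine, unrestricted
variable uses: val ×0; req ×1; key ×1; env [bound] ×1; acc [bound] ×1; ctr [bound] ×1; val1 [bound] ×1; req1 [bound] ×1
order of uses: key, env, acc, req, ctr, req1, val1
typing: well-typed at (B -> C) -> C
ordered ✗ (val left unused)
linear ✗ (val left unused)
affine ✓ (at most one use each (val, req, key, env, acc, ctr, val1, req1))
relevant ✗ (val left unused)
unrestricted ✓ (type-checks ((B -> C) -> C) and nothing is barred)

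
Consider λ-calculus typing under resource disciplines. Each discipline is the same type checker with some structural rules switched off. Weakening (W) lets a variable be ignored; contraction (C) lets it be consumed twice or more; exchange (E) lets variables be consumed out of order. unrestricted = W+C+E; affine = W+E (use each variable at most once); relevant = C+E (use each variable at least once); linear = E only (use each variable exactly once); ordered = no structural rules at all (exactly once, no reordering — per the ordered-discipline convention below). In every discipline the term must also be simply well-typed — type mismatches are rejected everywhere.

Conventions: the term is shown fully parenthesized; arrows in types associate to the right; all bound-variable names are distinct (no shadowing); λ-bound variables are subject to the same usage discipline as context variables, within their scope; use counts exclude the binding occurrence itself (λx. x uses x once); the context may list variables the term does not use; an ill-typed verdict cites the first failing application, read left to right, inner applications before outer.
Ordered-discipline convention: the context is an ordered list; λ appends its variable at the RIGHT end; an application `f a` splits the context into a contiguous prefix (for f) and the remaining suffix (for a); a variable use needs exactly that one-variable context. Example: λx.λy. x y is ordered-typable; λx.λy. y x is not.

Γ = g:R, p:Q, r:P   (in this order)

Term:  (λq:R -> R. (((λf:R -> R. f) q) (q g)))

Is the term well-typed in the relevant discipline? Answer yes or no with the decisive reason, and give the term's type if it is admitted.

no — p, r never used (weakening)
counts: g=1, p=0, r=0, q [bound]=2, f [bound]=1
uses in reading order: f, q, q, g
typing: well-typed at (R -> R) -> R
all disciplines: ordered ✗ · linear ✗ · affine ✗ · relevant ✗ · unrestricted ✓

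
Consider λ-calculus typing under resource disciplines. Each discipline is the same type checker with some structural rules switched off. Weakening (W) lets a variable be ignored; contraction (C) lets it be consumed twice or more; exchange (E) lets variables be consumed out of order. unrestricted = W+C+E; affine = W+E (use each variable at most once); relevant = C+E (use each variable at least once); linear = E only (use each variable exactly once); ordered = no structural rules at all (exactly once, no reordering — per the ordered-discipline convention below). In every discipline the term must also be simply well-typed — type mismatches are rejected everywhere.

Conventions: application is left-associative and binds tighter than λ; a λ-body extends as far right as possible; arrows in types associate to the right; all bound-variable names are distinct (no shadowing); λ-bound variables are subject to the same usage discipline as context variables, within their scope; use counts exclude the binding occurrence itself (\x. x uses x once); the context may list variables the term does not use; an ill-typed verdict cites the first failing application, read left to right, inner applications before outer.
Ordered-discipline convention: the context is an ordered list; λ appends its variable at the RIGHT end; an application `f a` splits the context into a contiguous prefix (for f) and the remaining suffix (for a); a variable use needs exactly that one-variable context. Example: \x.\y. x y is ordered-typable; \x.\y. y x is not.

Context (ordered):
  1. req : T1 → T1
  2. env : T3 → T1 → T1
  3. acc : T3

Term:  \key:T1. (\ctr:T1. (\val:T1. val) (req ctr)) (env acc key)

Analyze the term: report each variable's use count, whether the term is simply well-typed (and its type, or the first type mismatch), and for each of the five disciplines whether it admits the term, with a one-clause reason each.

usage: req: 1; env: 1; acc: 1; key [bound]: 1; ctr [bound]: 1; val [bound]: 1
use order (left to right): val, req, ctr, env, acc, key
typing: the term checks, with type T1 → T1
ordered: ✓, single-use (req, env, acc, key, ctr, val), ordered derivation ok
linear: ✓, req, env, acc, key, ctr, val: one use apiece
affine: ✓, no duplicate uses among req, env, acc, key, ctr, val
relevant: ✓, every one of req, env, acc, key, ctr, val appears
unrestricted: ✓, type-checks (T1 → T1) and nothing is barred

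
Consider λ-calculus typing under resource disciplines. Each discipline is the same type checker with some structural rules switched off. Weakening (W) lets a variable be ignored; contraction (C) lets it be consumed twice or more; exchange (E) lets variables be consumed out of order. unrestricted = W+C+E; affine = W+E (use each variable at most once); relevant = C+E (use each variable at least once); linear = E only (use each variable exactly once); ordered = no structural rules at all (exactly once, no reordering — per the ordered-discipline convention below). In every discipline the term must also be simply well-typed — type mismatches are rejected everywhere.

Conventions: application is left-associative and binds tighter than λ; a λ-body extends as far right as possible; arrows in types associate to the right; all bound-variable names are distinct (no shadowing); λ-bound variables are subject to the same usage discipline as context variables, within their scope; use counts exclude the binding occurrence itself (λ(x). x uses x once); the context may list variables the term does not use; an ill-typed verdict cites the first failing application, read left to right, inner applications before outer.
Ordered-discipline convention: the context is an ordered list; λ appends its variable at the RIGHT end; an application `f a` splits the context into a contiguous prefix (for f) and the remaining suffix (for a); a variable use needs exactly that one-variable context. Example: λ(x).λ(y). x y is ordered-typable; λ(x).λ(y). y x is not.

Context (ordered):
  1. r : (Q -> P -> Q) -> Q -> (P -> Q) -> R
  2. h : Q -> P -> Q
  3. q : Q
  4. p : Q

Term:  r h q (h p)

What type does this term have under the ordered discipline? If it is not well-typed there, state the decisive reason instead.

not well-typed under ordered — h ×2 used more than once (contraction)
usage: r ×1, h ×2, q ×1, p ×1
use order (left to right): r, h, q, h, p
typing: well-typed — term : R
per-discipline verdicts: ordered ✗, linear ✗, affine ✗, relevant ✓, unrestricted ✓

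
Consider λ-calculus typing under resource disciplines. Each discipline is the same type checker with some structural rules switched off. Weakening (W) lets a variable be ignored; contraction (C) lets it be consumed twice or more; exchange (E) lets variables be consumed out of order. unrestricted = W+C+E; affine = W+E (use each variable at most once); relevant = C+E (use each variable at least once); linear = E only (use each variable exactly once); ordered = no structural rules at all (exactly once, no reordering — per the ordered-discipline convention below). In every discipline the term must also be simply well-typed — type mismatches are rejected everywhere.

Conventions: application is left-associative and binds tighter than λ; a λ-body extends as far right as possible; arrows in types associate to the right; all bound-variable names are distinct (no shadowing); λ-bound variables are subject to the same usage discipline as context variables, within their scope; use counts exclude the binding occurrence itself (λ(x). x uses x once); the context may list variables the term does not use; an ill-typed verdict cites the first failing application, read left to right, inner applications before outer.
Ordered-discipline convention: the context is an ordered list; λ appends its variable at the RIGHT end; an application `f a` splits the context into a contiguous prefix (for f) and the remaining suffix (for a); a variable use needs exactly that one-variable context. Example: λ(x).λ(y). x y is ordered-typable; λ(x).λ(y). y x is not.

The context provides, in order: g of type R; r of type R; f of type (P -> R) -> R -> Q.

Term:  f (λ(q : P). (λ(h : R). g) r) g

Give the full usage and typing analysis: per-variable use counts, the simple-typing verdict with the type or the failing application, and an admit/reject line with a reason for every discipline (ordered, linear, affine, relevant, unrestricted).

usage: g ×2, r ×1, f ×1, q (λ-bound) ×0, h (λ-bound) ×0
use order (left to right): f, g, r, g
typing: well-typed at Q
ordered: ✗ — g ×2 used more than once (contraction); q, h left unused
linear: ✗ — g ×2 used more than once (contraction); q, h left unused
affine: ✗ — g ×2 used more than once (contraction)
relevant: ✗ — q, h left unused
unrestricted: ✓ — well-typed at Q; no restrictions here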